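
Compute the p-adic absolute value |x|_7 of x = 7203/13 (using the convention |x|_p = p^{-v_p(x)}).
|7203/13|_7 = 1/2401

Step 1 — compute v_7(x) by factoring powers of 7 out of the numerator and denominator: v_7(7203/13) = 4. Step 2 — apply |x|_p = p^{-v_p(x)} = 7^{-4} = 1/2401.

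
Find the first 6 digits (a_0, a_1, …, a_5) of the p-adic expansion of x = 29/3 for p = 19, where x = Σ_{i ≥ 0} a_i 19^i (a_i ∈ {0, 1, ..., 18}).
(a_0, …, a_5) = (16, 6, 6, 6, 6, 6)

v_19(29/3) = 0 (numerator and denominator both coprime to 19), so x ∈ ℤ_19^×. Compute digits iteratively via a_i = x_i mod 19, x_{i+1} = (x_i − a_i)/19, with x_0 = x:
  x_0 = 29/3;  a_0 = 16;  x_1 = (x_0 − 16)/19 = -1/3
  x_1 = -1/3;  a_1 = 6;  x_2 = (x_1 − 6)/19 = -1/3
  x_2 = -1/3;  a_2 = 6;  x_3 = (x_2 − 6)/19 = -1/3
  x_3 = -1/3;  a_3 = 6;  x_4 = (x_3 − 6)/19 = -1/3
  x_4 = -1/3;  a_4 = 6;  x_5 = (x_4 − 6)/19 = -1/3
  x_5 = -1/3;  a_5 = 6;  x_6 = (x_5 − 6)/19 = -1/3
Digits: (16, 6, 6, 6, 6, 6).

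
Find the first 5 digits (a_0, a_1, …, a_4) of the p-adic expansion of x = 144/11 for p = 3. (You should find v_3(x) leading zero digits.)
(a_0, …, a_4) = (0, 0, 2, 2, 2)

v_3(144/11) = 2, so a_0 = ... = a_1 = 0. Factor out: x = 3^2 · u with u = 16/11 a unit in ℤ_3. Expand u iteratively via a_{v+i} = u_i mod 3, u_{i+1} = (u_i − a_{v+i})/3:
  u_0 = 16/11;  a_2 = 2;  u_1 = (u_0 − 2)/3 = -2/11
  u_1 = -2/11;  a_3 = 2;  u_2 = (u_1 − 2)/3 = -8/11
  u_2 = -8/11;  a_4 = 2;  u_3 = (u_2 − 2)/3 = -10/11
Digits: (0, 0, 2, 2, 2).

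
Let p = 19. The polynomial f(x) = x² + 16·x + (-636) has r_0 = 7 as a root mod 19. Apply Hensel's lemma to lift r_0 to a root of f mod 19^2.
r_1 = 83 (mod 361)

Hensel: r_{i+1} = r_i − f(r_i)·(f′(r_i))^{-1} mod 19^{i+2}, f′(x) = 2x + 16. Iterate:
  r_0 = 7 (mod 19)
  r_1 = 83 (mod 361)
Final: r = 83 satisfies f(r) ≡ 0 mod 19^2.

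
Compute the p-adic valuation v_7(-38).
v_7(-38) = 0

v_7(n) is the largest exponent k such that 7^k divides n. Factor out: -38 = -7^0 · 38. (Sign doesn't affect v_p.) So v_7(-38) = 0.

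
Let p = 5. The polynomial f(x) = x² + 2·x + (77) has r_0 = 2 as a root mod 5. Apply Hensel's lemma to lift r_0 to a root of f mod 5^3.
r_2 = 117 (mod 125)

Hensel: r_{i+1} = r_i − f(r_i)·(f′(r_i))^{-1} mod 5^{i+2}, f′(x) = 2x + 2. Iterate:
  r_0 = 2 (mod 5)
  r_1 = 17 (mod 25)
  r_2 = 117 (mod 125)
Final: r = 117 satisfies f(r) ≡ 0 mod 5^3.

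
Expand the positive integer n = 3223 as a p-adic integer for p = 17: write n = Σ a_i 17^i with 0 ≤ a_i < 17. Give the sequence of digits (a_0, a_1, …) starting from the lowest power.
(a_0, a_1, …) = (10, 2, 11)

Repeated division by 17 gives the digits low-to-high: 3223 = 10 + 2·17^1 + 11·17^2. Digit sequence: (10, 2, 11).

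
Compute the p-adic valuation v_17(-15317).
v_17(-15317) = 2

v_17(n) is the largest exponent k such that 17^k divides n. Factor out: -15317 = -17^2 · 53. (Sign doesn't affect v_p.) So v_17(-15317) = 2.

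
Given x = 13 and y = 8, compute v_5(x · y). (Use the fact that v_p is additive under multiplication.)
v_5(104) = 0

v_p(x) = 0 (factor: 13 = 5^0 · 13); v_p(y) = 0 (factor: 8 = 5^0 · 8). Additivity: v_p(xy) = v_p(x) + v_p(y) = 0 + 0 = 0. (Direct check: xy = 104 = 5^0 · (104).)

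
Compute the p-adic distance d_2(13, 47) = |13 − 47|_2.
d_2(13, 47) = 1/2

Step 1 — x − y = 13 − 47 = -34. Step 2 — v_2(-34) = 1 (factor: -34 = −(2^1 · 17); the sign does not affect v_p). Step 3 — |x − y|_2 = 2^{-1} = 1/2.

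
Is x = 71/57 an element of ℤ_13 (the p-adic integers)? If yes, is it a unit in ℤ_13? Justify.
x ∈ ℤ_13^× (unit); v_13(x) = 0

ℤ_13 = {x ∈ ℚ_13 : v_13(x) ≥ 0} and ℤ_13^× = {x ∈ ℤ_13 : v_13(x) = 0}. Here v_13(71/57) = v_13(num) − v_13(den) = 0; compare against these criteria.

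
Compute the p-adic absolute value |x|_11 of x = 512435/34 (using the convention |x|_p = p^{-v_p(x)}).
|512435/34|_11 = 1/14641

Step 1 — compute v_11(x) by factoring powers of 11 out of the numerator and denominator: v_11(512435/34) = 4. Step 2 — apply |x|_p = p^{-v_p(x)} = 11^{-4} = 1/14641.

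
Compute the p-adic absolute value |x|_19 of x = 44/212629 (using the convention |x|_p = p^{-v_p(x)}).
|44/212629|_19 = 6859

Step 1 — compute v_19(x) by factoring powers of 19 out of the numerator and denominator: v_19(44/212629) = -3. Step 2 — apply |x|_p = p^{-v_p(x)} = 19^{3} = 6859.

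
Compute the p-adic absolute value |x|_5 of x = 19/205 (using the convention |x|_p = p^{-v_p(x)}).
|19/205|_5 = 5

Step 1 — compute v_5(x) by factoring powers of 5 out of the numerator and denominator: v_5(19/205) = -1. Step 2 — apply |x|_p = p^{-v_p(x)} = 5^{1} = 5.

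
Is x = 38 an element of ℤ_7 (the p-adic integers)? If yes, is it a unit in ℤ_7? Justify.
x ∈ ℤ_7^× (unit); v_7(x) = 0

ℤ_7 = {x ∈ ℚ_7 : v_7(x) ≥ 0} and ℤ_7^× = {x ∈ ℤ_7 : v_7(x) = 0}. Here v_7(38) = v_7(num) − v_7(den) = 0; compare against these criteria.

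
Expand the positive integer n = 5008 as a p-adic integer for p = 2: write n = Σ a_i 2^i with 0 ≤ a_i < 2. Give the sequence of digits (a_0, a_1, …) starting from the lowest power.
(a_0, a_1, …) = (0, 0, 0, 0, 1, 0, 0, 1, 1, 1, 0, 0, 1)

Repeated division by 2 gives the digits low-to-high: 5008 = 1·2^4 + 1·2^7 + 1·2^8 + 1·2^9 + 1·2^12. Digit sequence: (0, 0, 0, 0, 1, 0, 0, 1, 1, 1, 0, 0, 1).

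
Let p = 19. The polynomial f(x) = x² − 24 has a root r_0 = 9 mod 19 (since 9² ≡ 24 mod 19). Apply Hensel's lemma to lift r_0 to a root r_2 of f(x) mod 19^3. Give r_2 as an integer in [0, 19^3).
r_2 = 4398 (mod 6859)

Hensel's recurrence: r_{i+1} = r_i − f(r_i)·(f′(r_i))^{-1} mod 19^{i+2}, with f′(x) = 2x. Iterate:
  r_0 = 9 (mod 19)
  r_1 = 66 (mod 361)
  r_2 = 4398 (mod 6859)
Final: r_2 = 4398, and one checks f(r_2) ≡ 0 mod 19^3.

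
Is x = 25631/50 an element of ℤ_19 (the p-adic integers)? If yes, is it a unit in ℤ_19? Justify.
x ∈ ℤ_19 but not a unit; v_19(x) = 2 > 0

ℤ_19 = {x ∈ ℚ_19 : v_19(x) ≥ 0} and ℤ_19^× = {x ∈ ℤ_19 : v_19(x) = 0}. Here v_19(25631/50) = v_19(num) − v_19(den) = 2; compare against these criteria.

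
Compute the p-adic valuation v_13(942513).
v_13(942513) = 4

v_13(n) is the largest exponent k such that 13^k divides n. Factor out: 942513 = 13^4 · 33. (Sign doesn't affect v_p.) So v_13(942513) = 4.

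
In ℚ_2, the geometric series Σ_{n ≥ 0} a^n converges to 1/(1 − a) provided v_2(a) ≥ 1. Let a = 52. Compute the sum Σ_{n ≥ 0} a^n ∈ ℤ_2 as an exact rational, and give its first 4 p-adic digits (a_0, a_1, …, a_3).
Σ a^n = 1/(1 − a) = -1/51;  first 4 digits = (1, 0, 1, 0)

v_2(a) = 2 ≥ 1, so the series converges in ℤ_2 to 1/(1 − a) = 1/(1 − 52) = -1/51. Expand this rational in ℤ_2: compute digits iteratively via d_i = x_i mod 2, x_{i+1} = (x_i − d_i)/2. The first 4 digits are (1, 0, 1, 0).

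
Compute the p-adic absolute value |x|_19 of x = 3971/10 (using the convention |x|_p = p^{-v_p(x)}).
|3971/10|_19 = 1/361

Step 1 — compute v_19(x) by factoring powers of 19 out of the numerator and denominator: v_19(3971/10) = 2. Step 2 — apply |x|_p = p^{-v_p(x)} = 19^{-2} = 1/361.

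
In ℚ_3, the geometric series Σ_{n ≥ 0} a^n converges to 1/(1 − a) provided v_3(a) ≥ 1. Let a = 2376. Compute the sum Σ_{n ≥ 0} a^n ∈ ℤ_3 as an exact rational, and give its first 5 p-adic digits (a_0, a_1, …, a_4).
Σ a^n = 1/(1 − a) = -1/2375;  first 5 digits = (1, 0, 0, 1, 2)

v_3(a) = 3 ≥ 1, so the series converges in ℤ_3 to 1/(1 − a) = 1/(1 − 2376) = -1/2375. Expand this rational in ℤ_3: compute digits iteratively via d_i = x_i mod 3, x_{i+1} = (x_i − d_i)/3. The first 5 digits are (1, 0, 0, 1, 2).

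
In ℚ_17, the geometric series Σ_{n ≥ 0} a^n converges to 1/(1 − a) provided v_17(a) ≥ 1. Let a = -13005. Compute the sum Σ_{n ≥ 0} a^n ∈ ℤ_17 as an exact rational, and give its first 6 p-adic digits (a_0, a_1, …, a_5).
Σ a^n = 1/(1 − a) = 1/13006;  first 6 digits = (1, 0, 6, 14, 1, 0)

v_17(a) = 2 ≥ 1, so the series converges in ℤ_17 to 1/(1 − a) = 1/(1 − (-13005)) = 1/13006. Expand this rational in ℤ_17: compute digits iteratively via d_i = x_i mod 17, x_{i+1} = (x_i − d_i)/17. The first 6 digits are (1, 0, 6, 14, 1, 0).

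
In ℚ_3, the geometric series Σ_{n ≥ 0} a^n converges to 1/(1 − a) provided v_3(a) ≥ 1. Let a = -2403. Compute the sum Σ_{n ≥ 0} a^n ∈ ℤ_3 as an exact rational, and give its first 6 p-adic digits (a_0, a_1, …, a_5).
Σ a^n = 1/(1 − a) = 1/2404;  first 6 digits = (1, 0, 0, 1, 0, 2)

v_3(a) = 3 ≥ 1, so the series converges in ℤ_3 to 1/(1 − a) = 1/(1 − (-2403)) = 1/2404. Expand this rational in ℤ_3: compute digits iteratively via d_i = x_i mod 3, x_{i+1} = (x_i − d_i)/3. The first 6 digits are (1, 0, 0, 1, 0, 2).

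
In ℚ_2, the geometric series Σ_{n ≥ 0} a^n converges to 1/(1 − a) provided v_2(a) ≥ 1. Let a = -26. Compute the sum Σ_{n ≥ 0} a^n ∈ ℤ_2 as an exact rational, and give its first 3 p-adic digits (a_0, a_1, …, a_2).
Σ a^n = 1/(1 − a) = 1/27;  first 3 digits = (1, 1, 0)

v_2(a) = 1 ≥ 1, so the series converges in ℤ_2 to 1/(1 − a) = 1/(1 − (-26)) = 1/27. Expand this rational in ℤ_2: compute digits iteratively via d_i = x_i mod 2, x_{i+1} = (x_i − d_i)/2. The first 3 digits are (1, 1, 0).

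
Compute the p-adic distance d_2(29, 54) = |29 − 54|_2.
d_2(29, 54) = 1

Step 1 — x − y = 29 − 54 = -25. Step 2 — v_2(-25) = 0 (factor: -25 = −(2^0 · 25); the sign does not affect v_p). Step 3 — |x − y|_2 = 2^{0} = 1.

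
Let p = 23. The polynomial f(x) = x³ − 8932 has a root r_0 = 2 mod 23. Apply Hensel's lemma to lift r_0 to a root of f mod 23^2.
r_1 = 393 (mod 529)

Hensel: r_{i+1} = r_i − f(r_i)/f′(r_i) mod 23^{i+2}, where f′(x) = 3x². Iterate:
  r_0 = 2 (mod 23)
  r_1 = 393 (mod 529)
Final: r = 393 with f(r) ≡ 0 mod 23^2.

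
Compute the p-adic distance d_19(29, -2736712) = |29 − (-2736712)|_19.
d_19(29, -2736712) = 1/130321

Step 1 — x − y = 29 − (-2736712) = 2736741. Step 2 — v_19(2736741) = 4 (factor: 2736741 = (19^4 · 21); the sign does not affect v_p). Step 3 — |x − y|_19 = 19^{-4} = 1/130321.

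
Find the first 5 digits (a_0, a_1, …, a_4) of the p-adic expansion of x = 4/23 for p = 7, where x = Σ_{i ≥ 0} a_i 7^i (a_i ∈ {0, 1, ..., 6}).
(a_0, …, a_4) = (2, 4, 0, 6, 4)

v_7(4/23) = 0 (numerator and denominator both coprime to 7), so x ∈ ℤ_7^×. Compute digits iteratively via a_i = x_i mod 7, x_{i+1} = (x_i − a_i)/7, with x_0 = x:
  x_0 = 4/23;  a_0 = 2;  x_1 = (x_0 − 2)/7 = -6/23
  x_1 = -6/23;  a_1 = 4;  x_2 = (x_1 − 4)/7 = -14/23
  x_2 = -14/23;  a_2 = 0;  x_3 = (x_2 − 0)/7 = -2/23
  x_3 = -2/23;  a_3 = 6;  x_4 = (x_3 − 6)/7 = -20/23
  x_4 = -20/23;  a_4 = 4;  x_5 = (x_4 − 4)/7 = -16/23
Digits: (2, 4, 0, 6, 4).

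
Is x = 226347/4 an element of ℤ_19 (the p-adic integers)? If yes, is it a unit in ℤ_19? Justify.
x ∈ ℤ_19 but not a unit; v_19(x) = 3 > 0

ℤ_19 = {x ∈ ℚ_19 : v_19(x) ≥ 0} and ℤ_19^× = {x ∈ ℤ_19 : v_19(x) = 0}. Here v_19(226347/4) = v_19(num) − v_19(den) = 3; compare against these criteria.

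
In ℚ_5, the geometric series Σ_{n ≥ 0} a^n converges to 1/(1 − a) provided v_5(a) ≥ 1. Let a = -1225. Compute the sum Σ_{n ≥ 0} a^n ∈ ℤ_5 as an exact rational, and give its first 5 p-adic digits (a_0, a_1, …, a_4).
Σ a^n = 1/(1 − a) = 1/1226;  first 5 digits = (1, 0, 1, 0, 4)

v_5(a) = 2 ≥ 1, so the series converges in ℤ_5 to 1/(1 − a) = 1/(1 − (-1225)) = 1/1226. Expand this rational in ℤ_5: compute digits iteratively via d_i = x_i mod 5, x_{i+1} = (x_i − d_i)/5. The first 5 digits are (1, 0, 1, 0, 4).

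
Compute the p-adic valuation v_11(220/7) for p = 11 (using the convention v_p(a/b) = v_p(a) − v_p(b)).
v_11(220/7) = 1

Factor powers of 11 from the numerator and denominator of the reduced fraction: 220 = 11^1 · 20 and 7 = 11^0 · 7. Apply v_p(a/b) = v_p(a) − v_p(b): v_11(220/7) = 1 − 0 = 1.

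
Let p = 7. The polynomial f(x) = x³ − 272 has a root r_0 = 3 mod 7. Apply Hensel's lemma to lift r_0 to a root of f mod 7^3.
r_2 = 101 (mod 343)

Hensel: r_{i+1} = r_i − f(r_i)/f′(r_i) mod 7^{i+2}, where f′(x) = 3x². Iterate:
  r_0 = 3 (mod 7)
  r_1 = 3 (mod 49)
  r_2 = 101 (mod 343)
Final: r = 101 with f(r) ≡ 0 mod 7^3.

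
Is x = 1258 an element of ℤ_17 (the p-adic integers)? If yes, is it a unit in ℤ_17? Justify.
x ∈ ℤ_17 but not a unit; v_17(x) = 1 > 0

ℤ_17 = {x ∈ ℚ_17 : v_17(x) ≥ 0} and ℤ_17^× = {x ∈ ℤ_17 : v_17(x) = 0}. Here v_17(1258) = v_17(num) − v_17(den) = 1; compare against these criteria.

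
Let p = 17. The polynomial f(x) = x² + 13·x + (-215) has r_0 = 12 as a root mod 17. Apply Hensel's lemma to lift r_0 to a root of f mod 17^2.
r_1 = 80 (mod 289)

Hensel: r_{i+1} = r_i − f(r_i)·(f′(r_i))^{-1} mod 17^{i+2}, f′(x) = 2x + 13. Iterate:
  r_0 = 12 (mod 17)
  r_1 = 80 (mod 289)
Final: r = 80 satisfies f(r) ≡ 0 mod 17^2.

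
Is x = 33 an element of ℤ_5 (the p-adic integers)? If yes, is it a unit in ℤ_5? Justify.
x ∈ ℤ_5^× (unit); v_5(x) = 0

ℤ_5 = {x ∈ ℚ_5 : v_5(x) ≥ 0} and ℤ_5^× = {x ∈ ℤ_5 : v_5(x) = 0}. Here v_5(33) = v_5(num) − v_5(den) = 0; compare against these criteria.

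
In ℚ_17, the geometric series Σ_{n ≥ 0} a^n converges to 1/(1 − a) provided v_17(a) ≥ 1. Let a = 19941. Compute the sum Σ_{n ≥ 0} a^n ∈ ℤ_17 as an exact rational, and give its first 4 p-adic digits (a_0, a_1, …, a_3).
Σ a^n = 1/(1 − a) = -1/19940;  first 4 digits = (1, 0, 1, 4)

v_17(a) = 2 ≥ 1, so the series converges in ℤ_17 to 1/(1 − a) = 1/(1 − 19941) = -1/19940. Expand this rational in ℤ_17: compute digits iteratively via d_i = x_i mod 17, x_{i+1} = (x_i − d_i)/17. The first 4 digits are (1, 0, 1, 4).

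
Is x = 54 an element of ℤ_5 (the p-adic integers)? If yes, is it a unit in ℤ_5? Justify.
x ∈ ℤ_5^× (unit); v_5(x) = 0

ℤ_5 = {x ∈ ℚ_5 : v_5(x) ≥ 0} and ℤ_5^× = {x ∈ ℤ_5 : v_5(x) = 0}. Here v_5(54) = v_5(num) − v_5(den) = 0; compare against these criteria.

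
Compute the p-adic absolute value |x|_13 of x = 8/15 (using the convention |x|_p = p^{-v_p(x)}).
|8/15|_13 = 1

Step 1 — compute v_13(x) by factoring powers of 13 out of the numerator and denominator: v_13(8/15) = 0. Step 2 — apply |x|_p = p^{-v_p(x)} = 13^{0} = 1.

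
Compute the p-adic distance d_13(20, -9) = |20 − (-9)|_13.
d_13(20, -9) = 1

Step 1 — x − y = 20 − (-9) = 29. Step 2 — v_13(29) = 0 (factor: 29 = (13^0 · 29); the sign does not affect v_p). Step 3 — |x − y|_13 = 13^{0} = 1.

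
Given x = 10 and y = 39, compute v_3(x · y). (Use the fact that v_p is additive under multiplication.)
v_3(390) = 1

v_p(x) = 0 (factor: 10 = 3^0 · 10); v_p(y) = 1 (factor: 39 = 3^1 · 13). Additivity: v_p(xy) = v_p(x) + v_p(y) = 0 + 1 = 1. (Direct check: xy = 390 = 3^1 · (130).)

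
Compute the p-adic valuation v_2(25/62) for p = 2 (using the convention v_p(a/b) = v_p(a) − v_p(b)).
v_2(25/62) = -1

Factor powers of 2 from the numerator and denominator of the reduced fraction: 25 = 2^0 · 25 and 62 = 2^1 · 31. Apply v_p(a/b) = v_p(a) − v_p(b): v_2(25/62) = 0 − 1 = -1.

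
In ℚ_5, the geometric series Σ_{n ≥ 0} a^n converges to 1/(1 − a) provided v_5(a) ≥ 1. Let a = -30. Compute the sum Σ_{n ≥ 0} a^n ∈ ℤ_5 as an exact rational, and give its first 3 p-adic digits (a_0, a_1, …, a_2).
Σ a^n = 1/(1 − a) = 1/31;  first 3 digits = (1, 4, 4)

v_5(a) = 1 ≥ 1, so the series converges in ℤ_5 to 1/(1 − a) = 1/(1 − (-30)) = 1/31. Expand this rational in ℤ_5: compute digits iteratively via d_i = x_i mod 5, x_{i+1} = (x_i − d_i)/5. The first 3 digits are (1, 4, 4).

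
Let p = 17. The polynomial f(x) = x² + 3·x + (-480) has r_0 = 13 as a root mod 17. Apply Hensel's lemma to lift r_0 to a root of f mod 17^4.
r_3 = 8513 (mod 83521)

Hensel: r_{i+1} = r_i − f(r_i)·(f′(r_i))^{-1} mod 17^{i+2}, f′(x) = 2x + 3. Iterate:
  r_0 = 13 (mod 17)
  r_1 = 132 (mod 289)
  r_2 = 3600 (mod 4913)
  r_3 = 8513 (mod 83521)
Final: r = 8513 satisfies f(r) ≡ 0 mod 17^4.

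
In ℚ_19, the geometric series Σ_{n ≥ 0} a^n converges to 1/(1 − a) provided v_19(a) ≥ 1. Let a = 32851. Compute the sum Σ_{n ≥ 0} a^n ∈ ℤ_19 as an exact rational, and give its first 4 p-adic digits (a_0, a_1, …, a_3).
Σ a^n = 1/(1 − a) = -1/32850;  first 4 digits = (1, 0, 15, 4)

v_19(a) = 2 ≥ 1, so the series converges in ℤ_19 to 1/(1 − a) = 1/(1 − 32851) = -1/32850. Expand this rational in ℤ_19: compute digits iteratively via d_i = x_i mod 19, x_{i+1} = (x_i − d_i)/19. The first 4 digits are (1, 0, 15, 4).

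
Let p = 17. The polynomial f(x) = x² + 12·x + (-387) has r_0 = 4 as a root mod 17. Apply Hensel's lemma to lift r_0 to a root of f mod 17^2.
r_1 = 208 (mod 289)

Hensel: r_{i+1} = r_i − f(r_i)·(f′(r_i))^{-1} mod 17^{i+2}, f′(x) = 2x + 12. Iterate:
  r_0 = 4 (mod 17)
  r_1 = 208 (mod 289)
Final: r = 208 satisfies f(r) ≡ 0 mod 17^2.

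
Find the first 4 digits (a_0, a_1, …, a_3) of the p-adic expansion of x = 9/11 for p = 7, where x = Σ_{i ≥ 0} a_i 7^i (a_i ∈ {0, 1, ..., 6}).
(a_0, …, a_3) = (4, 4, 0, 5)

v_7(9/11) = 0 (numerator and denominator both coprime to 7), so x ∈ ℤ_7^×. Compute digits iteratively via a_i = x_i mod 7, x_{i+1} = (x_i − a_i)/7, with x_0 = x:
  x_0 = 9/11;  a_0 = 4;  x_1 = (x_0 − 4)/7 = -5/11
  x_1 = -5/11;  a_1 = 4;  x_2 = (x_1 − 4)/7 = -7/11
  x_2 = -7/11;  a_2 = 0;  x_3 = (x_2 − 0)/7 = -1/11
  x_3 = -1/11;  a_3 = 5;  x_4 = (x_3 − 5)/7 = -8/11
Digits: (4, 4, 0, 5).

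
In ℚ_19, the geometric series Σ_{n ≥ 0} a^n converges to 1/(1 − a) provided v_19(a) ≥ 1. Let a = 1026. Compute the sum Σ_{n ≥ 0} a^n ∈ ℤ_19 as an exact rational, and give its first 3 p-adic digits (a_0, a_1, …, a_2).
Σ a^n = 1/(1 − a) = -1/1025;  first 3 digits = (1, 16, 11)

v_19(a) = 1 ≥ 1, so the series converges in ℤ_19 to 1/(1 − a) = 1/(1 − 1026) = -1/1025. Expand this rational in ℤ_19: compute digits iteratively via d_i = x_i mod 19, x_{i+1} = (x_i − d_i)/19. The first 3 digits are (1, 16, 11).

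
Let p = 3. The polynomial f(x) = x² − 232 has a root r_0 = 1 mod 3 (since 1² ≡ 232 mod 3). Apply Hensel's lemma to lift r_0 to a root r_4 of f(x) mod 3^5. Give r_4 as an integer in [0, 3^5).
r_4 = 31 (mod 243)

Hensel's recurrence: r_{i+1} = r_i − f(r_i)·(f′(r_i))^{-1} mod 3^{i+2}, with f′(x) = 2x. Iterate:
  r_0 = 1 (mod 3)
  r_1 = 4 (mod 9)
  r_2 = 4 (mod 27)
  r_3 = 31 (mod 81)
  r_4 = 31 (mod 243)
Final: r_4 = 31, and one checks f(r_4) ≡ 0 mod 3^5.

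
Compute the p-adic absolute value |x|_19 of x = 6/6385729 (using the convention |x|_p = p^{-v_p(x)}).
|6/6385729|_19 = 130321

Step 1 — compute v_19(x) by factoring powers of 19 out of the numerator and denominator: v_19(6/6385729) = -4. Step 2 — apply |x|_p = p^{-v_p(x)} = 19^{4} = 130321.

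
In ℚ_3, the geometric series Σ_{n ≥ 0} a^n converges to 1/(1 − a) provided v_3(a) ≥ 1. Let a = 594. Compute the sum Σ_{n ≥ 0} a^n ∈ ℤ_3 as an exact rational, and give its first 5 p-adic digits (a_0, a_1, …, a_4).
Σ a^n = 1/(1 − a) = -1/593;  first 5 digits = (1, 0, 0, 1, 1)

v_3(a) = 3 ≥ 1, so the series converges in ℤ_3 to 1/(1 − a) = 1/(1 − 594) = -1/593. Expand this rational in ℤ_3: compute digits iteratively via d_i = x_i mod 3, x_{i+1} = (x_i − d_i)/3. The first 5 digits are (1, 0, 0, 1, 1).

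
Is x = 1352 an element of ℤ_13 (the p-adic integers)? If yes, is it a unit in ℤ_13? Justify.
x ∈ ℤ_13 but not a unit; v_13(x) = 2 > 0

ℤ_13 = {x ∈ ℚ_13 : v_13(x) ≥ 0} and ℤ_13^× = {x ∈ ℤ_13 : v_13(x) = 0}. Here v_13(1352) = v_13(num) − v_13(den) = 2; compare against these criteria.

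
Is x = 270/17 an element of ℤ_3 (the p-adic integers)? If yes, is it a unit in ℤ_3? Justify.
x ∈ ℤ_3 but not a unit; v_3(x) = 3 > 0

ℤ_3 = {x ∈ ℚ_3 : v_3(x) ≥ 0} and ℤ_3^× = {x ∈ ℤ_3 : v_3(x) = 0}. Here v_3(270/17) = v_3(num) − v_3(den) = 3; compare against these criteria.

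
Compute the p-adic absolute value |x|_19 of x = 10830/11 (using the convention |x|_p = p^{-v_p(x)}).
|10830/11|_19 = 1/361

Step 1 — compute v_19(x) by factoring powers of 19 out of the numerator and denominator: v_19(10830/11) = 2. Step 2 — apply |x|_p = p^{-v_p(x)} = 19^{-2} = 1/361.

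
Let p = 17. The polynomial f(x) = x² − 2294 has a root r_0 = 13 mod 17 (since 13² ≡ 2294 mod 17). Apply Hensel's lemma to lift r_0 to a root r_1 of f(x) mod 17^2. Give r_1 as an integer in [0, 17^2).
r_1 = 217 (mod 289)

Hensel's recurrence: r_{i+1} = r_i − f(r_i)·(f′(r_i))^{-1} mod 17^{i+2}, with f′(x) = 2x. Iterate:
  r_0 = 13 (mod 17)
  r_1 = 217 (mod 289)
Final: r_1 = 217, and one checks f(r_1) ≡ 0 mod 17^2.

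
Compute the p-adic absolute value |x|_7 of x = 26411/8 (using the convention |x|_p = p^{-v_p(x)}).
|26411/8|_7 = 1/2401

Step 1 — compute v_7(x) by factoring powers of 7 out of the numerator and denominator: v_7(26411/8) = 4. Step 2 — apply |x|_p = p^{-v_p(x)} = 7^{-4} = 1/2401.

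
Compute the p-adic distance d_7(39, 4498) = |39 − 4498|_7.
d_7(39, 4498) = 1/343

Step 1 — x − y = 39 − 4498 = -4459. Step 2 — v_7(-4459) = 3 (factor: -4459 = −(7^3 · 13); the sign does not affect v_p). Step 3 — |x − y|_7 = 7^{-3} = 1/343.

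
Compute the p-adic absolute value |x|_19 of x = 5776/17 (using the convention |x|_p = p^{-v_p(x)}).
|5776/17|_19 = 1/361

Step 1 — compute v_19(x) by factoring powers of 19 out of the numerator and denominator: v_19(5776/17) = 2. Step 2 — apply |x|_p = p^{-v_p(x)} = 19^{-2} = 1/361.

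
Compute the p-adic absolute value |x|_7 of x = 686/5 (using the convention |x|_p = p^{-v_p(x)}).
|686/5|_7 = 1/343

Step 1 — compute v_7(x) by factoring powers of 7 out of the numerator and denominator: v_7(686/5) = 3. Step 2 — apply |x|_p = p^{-v_p(x)} = 7^{-3} = 1/343.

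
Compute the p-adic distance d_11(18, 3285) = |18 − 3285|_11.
d_11(18, 3285) = 1/121

Step 1 — x − y = 18 − 3285 = -3267. Step 2 — v_11(-3267) = 2 (factor: -3267 = −(11^2 · 27); the sign does not affect v_p). Step 3 — |x − y|_11 = 11^{-2} = 1/121.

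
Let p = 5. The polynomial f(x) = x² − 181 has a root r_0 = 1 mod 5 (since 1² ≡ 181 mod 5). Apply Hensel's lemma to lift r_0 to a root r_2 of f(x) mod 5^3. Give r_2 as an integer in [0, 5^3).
r_2 = 41 (mod 125)

Hensel's recurrence: r_{i+1} = r_i − f(r_i)·(f′(r_i))^{-1} mod 5^{i+2}, with f′(x) = 2x. Iterate:
  r_0 = 1 (mod 5)
  r_1 = 16 (mod 25)
  r_2 = 41 (mod 125)
Final: r_2 = 41, and one checks f(r_2) ≡ 0 mod 5^3.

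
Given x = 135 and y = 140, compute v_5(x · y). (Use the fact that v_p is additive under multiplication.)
v_5(18900) = 2

v_p(x) = 1 (factor: 135 = 5^1 · 27); v_p(y) = 1 (factor: 140 = 5^1 · 28). Additivity: v_p(xy) = v_p(x) + v_p(y) = 1 + 1 = 2. (Direct check: xy = 18900 = 5^2 · (756).)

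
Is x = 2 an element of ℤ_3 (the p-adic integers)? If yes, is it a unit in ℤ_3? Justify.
x ∈ ℤ_3^× (unit); v_3(x) = 0

ℤ_3 = {x ∈ ℚ_3 : v_3(x) ≥ 0} and ℤ_3^× = {x ∈ ℤ_3 : v_3(x) = 0}. Here v_3(2) = v_3(num) − v_3(den) = 0; compare against these criteria.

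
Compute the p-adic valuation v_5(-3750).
v_5(-3750) = 4

v_5(n) is the largest exponent k such that 5^k divides n. Factor out: -3750 = -5^4 · 6. (Sign doesn't affect v_p.) So v_5(-3750) = 4.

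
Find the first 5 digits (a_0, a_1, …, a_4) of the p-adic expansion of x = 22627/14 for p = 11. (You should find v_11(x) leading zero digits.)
(a_0, …, a_4) = (0, 0, 0, 2, 7)

v_11(22627/14) = 3, so a_0 = ... = a_2 = 0. Factor out: x = 11^3 · u with u = 17/14 a unit in ℤ_11. Expand u iteratively via a_{v+i} = u_i mod 11, u_{i+1} = (u_i − a_{v+i})/11:
  u_0 = 17/14;  a_3 = 2;  u_1 = (u_0 − 2)/11 = -1/14
  u_1 = -1/14;  a_4 = 7;  u_2 = (u_1 − 7)/11 = -9/14
Digits: (0, 0, 0, 2, 7).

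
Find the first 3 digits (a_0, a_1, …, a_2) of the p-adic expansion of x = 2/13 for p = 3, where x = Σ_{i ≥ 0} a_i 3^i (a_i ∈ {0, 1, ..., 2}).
(a_0, …, a_2) = (2, 1, 2)

v_3(2/13) = 0 (numerator and denominator both coprime to 3), so x ∈ ℤ_3^×. Compute digits iteratively via a_i = x_i mod 3, x_{i+1} = (x_i − a_i)/3, with x_0 = x:
  x_0 = 2/13;  a_0 = 2;  x_1 = (x_0 − 2)/3 = -8/13
  x_1 = -8/13;  a_1 = 1;  x_2 = (x_1 − 1)/3 = -7/13
  x_2 = -7/13;  a_2 = 2;  x_3 = (x_2 − 2)/3 = -11/13
Digits: (2, 1, 2).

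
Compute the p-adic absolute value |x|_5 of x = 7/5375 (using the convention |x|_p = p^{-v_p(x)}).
|7/5375|_5 = 125

Step 1 — compute v_5(x) by factoring powers of 5 out of the numerator and denominator: v_5(7/5375) = -3. Step 2 — apply |x|_p = p^{-v_p(x)} = 5^{3} = 125.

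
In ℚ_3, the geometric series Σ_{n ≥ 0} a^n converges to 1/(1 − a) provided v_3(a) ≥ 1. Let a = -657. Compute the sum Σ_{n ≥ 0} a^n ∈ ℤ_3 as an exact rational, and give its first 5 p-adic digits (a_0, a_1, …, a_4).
Σ a^n = 1/(1 − a) = 1/658;  first 5 digits = (1, 0, 2, 2, 1)

v_3(a) = 2 ≥ 1, so the series converges in ℤ_3 to 1/(1 − a) = 1/(1 − (-657)) = 1/658. Expand this rational in ℤ_3: compute digits iteratively via d_i = x_i mod 3, x_{i+1} = (x_i − d_i)/3. The first 5 digits are (1, 0, 2, 2, 1).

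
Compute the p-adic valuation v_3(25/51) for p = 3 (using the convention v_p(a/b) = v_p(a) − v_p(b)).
v_3(25/51) = -1

Factor powers of 3 from the numerator and denominator of the reduced fraction: 25 = 3^0 · 25 and 51 = 3^1 · 17. Apply v_p(a/b) = v_p(a) − v_p(b): v_3(25/51) = 0 − 1 = -1.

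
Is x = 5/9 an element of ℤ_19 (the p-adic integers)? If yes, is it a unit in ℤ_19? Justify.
x ∈ ℤ_19^× (unit); v_19(x) = 0

ℤ_19 = {x ∈ ℚ_19 : v_19(x) ≥ 0} and ℤ_19^× = {x ∈ ℤ_19 : v_19(x) = 0}. Here v_19(5/9) = v_19(num) − v_19(den) = 0; compare against these criteria.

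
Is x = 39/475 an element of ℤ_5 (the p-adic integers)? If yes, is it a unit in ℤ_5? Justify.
x ∉ ℤ_5 (v_5(x) = -2 < 0)

ℤ_5 = {x ∈ ℚ_5 : v_5(x) ≥ 0} and ℤ_5^× = {x ∈ ℤ_5 : v_5(x) = 0}. Here v_5(39/475) = v_5(num) − v_5(den) = -2; compare against these criteria.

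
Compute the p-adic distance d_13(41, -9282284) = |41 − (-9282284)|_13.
d_13(41, -9282284) = 1/371293

Step 1 — x − y = 41 − (-9282284) = 9282325. Step 2 — v_13(9282325) = 5 (factor: 9282325 = (13^5 · 25); the sign does not affect v_p). Step 3 — |x − y|_13 = 13^{-5} = 1/371293.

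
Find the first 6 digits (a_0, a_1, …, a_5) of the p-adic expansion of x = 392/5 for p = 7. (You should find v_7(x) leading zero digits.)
(a_0, …, a_5) = (0, 0, 3, 4, 5, 2)

v_7(392/5) = 2, so a_0 = ... = a_1 = 0. Factor out: x = 7^2 · u with u = 8/5 a unit in ℤ_7. Expand u iteratively via a_{v+i} = u_i mod 7, u_{i+1} = (u_i − a_{v+i})/7:
  u_0 = 8/5;  a_2 = 3;  u_1 = (u_0 − 3)/7 = -1/5
  u_1 = -1/5;  a_3 = 4;  u_2 = (u_1 − 4)/7 = -3/5
  u_2 = -3/5;  a_4 = 5;  u_3 = (u_2 − 5)/7 = -4/5
  u_3 = -4/5;  a_5 = 2;  u_4 = (u_3 − 2)/7 = -2/5
Digits: (0, 0, 3, 4, 5, 2).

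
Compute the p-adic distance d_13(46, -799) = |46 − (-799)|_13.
d_13(46, -799) = 1/169

Step 1 — x − y = 46 − (-799) = 845. Step 2 — v_13(845) = 2 (factor: 845 = (13^2 · 5); the sign does not affect v_p). Step 3 — |x − y|_13 = 13^{-2} = 1/169.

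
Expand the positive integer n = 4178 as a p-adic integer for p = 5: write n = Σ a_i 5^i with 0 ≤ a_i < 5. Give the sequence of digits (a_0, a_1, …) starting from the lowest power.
(a_0, a_1, …) = (3, 0, 2, 3, 1, 1)

Repeated division by 5 gives the digits low-to-high: 4178 = 3 + 2·5^2 + 3·5^3 + 1·5^4 + 1·5^5. Digit sequence: (3, 0, 2, 3, 1, 1).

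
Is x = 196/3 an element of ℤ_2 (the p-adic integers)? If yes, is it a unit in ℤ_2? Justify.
x ∈ ℤ_2 but not a unit; v_2(x) = 2 > 0

ℤ_2 = {x ∈ ℚ_2 : v_2(x) ≥ 0} and ℤ_2^× = {x ∈ ℤ_2 : v_2(x) = 0}. Here v_2(196/3) = v_2(num) − v_2(den) = 2; compare against these criteria.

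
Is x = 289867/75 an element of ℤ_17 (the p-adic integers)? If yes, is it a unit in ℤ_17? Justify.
x ∈ ℤ_17 but not a unit; v_17(x) = 3 > 0

ℤ_17 = {x ∈ ℚ_17 : v_17(x) ≥ 0} and ℤ_17^× = {x ∈ ℤ_17 : v_17(x) = 0}. Here v_17(289867/75) = v_17(num) − v_17(den) = 3; compare against these criteria.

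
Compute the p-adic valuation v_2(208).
v_2(208) = 4

v_2(n) is the largest exponent k such that 2^k divides n. Factor out: 208 = 2^4 · 13. (Sign doesn't affect v_p.) So v_2(208) = 4.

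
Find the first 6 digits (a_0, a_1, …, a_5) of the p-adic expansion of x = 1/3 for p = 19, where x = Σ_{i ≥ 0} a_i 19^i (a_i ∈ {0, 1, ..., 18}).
(a_0, …, a_5) = (13, 12, 12, 12, 12, 12)

v_19(1/3) = 0 (numerator and denominator both coprime to 19), so x ∈ ℤ_19^×. Compute digits iteratively via a_i = x_i mod 19, x_{i+1} = (x_i − a_i)/19, with x_0 = x:
  x_0 = 1/3;  a_0 = 13;  x_1 = (x_0 − 13)/19 = -2/3
  x_1 = -2/3;  a_1 = 12;  x_2 = (x_1 − 12)/19 = -2/3
  x_2 = -2/3;  a_2 = 12;  x_3 = (x_2 − 12)/19 = -2/3
  x_3 = -2/3;  a_3 = 12;  x_4 = (x_3 − 12)/19 = -2/3
  x_4 = -2/3;  a_4 = 12;  x_5 = (x_4 − 12)/19 = -2/3
  x_5 = -2/3;  a_5 = 12;  x_6 = (x_5 − 12)/19 = -2/3
Digits: (13, 12, 12, 12, 12, 12).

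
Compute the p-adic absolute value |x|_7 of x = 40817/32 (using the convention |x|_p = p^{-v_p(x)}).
|40817/32|_7 = 1/2401

Step 1 — compute v_7(x) by factoring powers of 7 out of the numerator and denominator: v_7(40817/32) = 4. Step 2 — apply |x|_p = p^{-v_p(x)} = 7^{-4} = 1/2401.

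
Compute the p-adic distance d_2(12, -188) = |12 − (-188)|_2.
d_2(12, -188) = 1/8

Step 1 — x − y = 12 − (-188) = 200. Step 2 — v_2(200) = 3 (factor: 200 = (2^3 · 25); the sign does not affect v_p). Step 3 — |x − y|_2 = 2^{-3} = 1/8.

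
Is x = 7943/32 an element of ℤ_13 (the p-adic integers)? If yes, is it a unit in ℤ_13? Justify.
x ∈ ℤ_13 but not a unit; v_13(x) = 2 > 0

ℤ_13 = {x ∈ ℚ_13 : v_13(x) ≥ 0} and ℤ_13^× = {x ∈ ℤ_13 : v_13(x) = 0}. Here v_13(7943/32) = v_13(num) − v_13(den) = 2; compare against these criteria.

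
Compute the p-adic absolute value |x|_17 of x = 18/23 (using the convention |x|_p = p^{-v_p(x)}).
|18/23|_17 = 1

Step 1 — compute v_17(x) by factoring powers of 17 out of the numerator and denominator: v_17(18/23) = 0. Step 2 — apply |x|_p = p^{-v_p(x)} = 17^{0} = 1.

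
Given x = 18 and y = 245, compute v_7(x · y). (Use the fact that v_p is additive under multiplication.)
v_7(4410) = 2

v_p(x) = 0 (factor: 18 = 7^0 · 18); v_p(y) = 2 (factor: 245 = 7^2 · 5). Additivity: v_p(xy) = v_p(x) + v_p(y) = 0 + 2 = 2. (Direct check: xy = 4410 = 7^2 · (90).)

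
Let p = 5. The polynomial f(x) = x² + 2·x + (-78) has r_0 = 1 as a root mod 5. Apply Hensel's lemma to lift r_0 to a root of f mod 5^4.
r_3 = 176 (mod 625)

Hensel: r_{i+1} = r_i − f(r_i)·(f′(r_i))^{-1} mod 5^{i+2}, f′(x) = 2x + 2. Iterate:
  r_0 = 1 (mod 5)
  r_1 = 1 (mod 25)
  r_2 = 51 (mod 125)
  r_3 = 176 (mod 625)
Final: r = 176 satisfies f(r) ≡ 0 mod 5^4.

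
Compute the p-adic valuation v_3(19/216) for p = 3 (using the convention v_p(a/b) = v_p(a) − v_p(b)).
v_3(19/216) = -3

Factor powers of 3 from the numerator and denominator of the reduced fraction: 19 = 3^0 · 19 and 216 = 3^3 · 8. Apply v_p(a/b) = v_p(a) − v_p(b): v_3(19/216) = 0 − 3 = -3.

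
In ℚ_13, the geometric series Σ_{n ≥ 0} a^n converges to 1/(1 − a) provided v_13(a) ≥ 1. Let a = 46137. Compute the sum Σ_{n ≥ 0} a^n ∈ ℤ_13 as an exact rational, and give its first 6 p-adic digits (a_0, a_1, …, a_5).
Σ a^n = 1/(1 − a) = -1/46136;  first 6 digits = (1, 0, 0, 8, 1, 0)

v_13(a) = 3 ≥ 1, so the series converges in ℤ_13 to 1/(1 − a) = 1/(1 − 46137) = -1/46136. Expand this rational in ℤ_13: compute digits iteratively via d_i = x_i mod 13, x_{i+1} = (x_i − d_i)/13. The first 6 digits are (1, 0, 0, 8, 1, 0).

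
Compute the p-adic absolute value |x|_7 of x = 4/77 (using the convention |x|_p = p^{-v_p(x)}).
|4/77|_7 = 7

Step 1 — compute v_7(x) by factoring powers of 7 out of the numerator and denominator: v_7(4/77) = -1. Step 2 — apply |x|_p = p^{-v_p(x)} = 7^{1} = 7.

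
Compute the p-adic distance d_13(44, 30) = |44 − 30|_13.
d_13(44, 30) = 1

Step 1 — x − y = 44 − 30 = 14. Step 2 — v_13(14) = 0 (factor: 14 = (13^0 · 14); the sign does not affect v_p). Step 3 — |x − y|_13 = 13^{0} = 1.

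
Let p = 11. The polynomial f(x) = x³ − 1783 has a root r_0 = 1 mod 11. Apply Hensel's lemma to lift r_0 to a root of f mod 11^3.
r_2 = 474 (mod 1331)

Hensel: r_{i+1} = r_i − f(r_i)/f′(r_i) mod 11^{i+2}, where f′(x) = 3x². Iterate:
  r_0 = 1 (mod 11)
  r_1 = 111 (mod 121)
  r_2 = 474 (mod 1331)
Final: r = 474 with f(r) ≡ 0 mod 11^3.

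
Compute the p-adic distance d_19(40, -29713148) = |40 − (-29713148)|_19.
d_19(40, -29713148) = 1/2476099

Step 1 — x − y = 40 − (-29713148) = 29713188. Step 2 — v_19(29713188) = 5 (factor: 29713188 = (19^5 · 12); the sign does not affect v_p). Step 3 — |x − y|_19 = 19^{-5} = 1/2476099.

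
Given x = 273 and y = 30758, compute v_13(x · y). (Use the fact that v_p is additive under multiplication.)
v_13(8396934) = 4

v_p(x) = 1 (factor: 273 = 13^1 · 21); v_p(y) = 3 (factor: 30758 = 13^3 · 14). Additivity: v_p(xy) = v_p(x) + v_p(y) = 1 + 3 = 4. (Direct check: xy = 8396934 = 13^4 · (294).)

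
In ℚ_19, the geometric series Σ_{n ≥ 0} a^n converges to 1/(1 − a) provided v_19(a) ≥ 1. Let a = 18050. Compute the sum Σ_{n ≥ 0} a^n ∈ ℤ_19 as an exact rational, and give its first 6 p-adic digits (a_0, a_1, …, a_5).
Σ a^n = 1/(1 − a) = -1/18049;  first 6 digits = (1, 0, 12, 2, 11, 17)

v_19(a) = 2 ≥ 1, so the series converges in ℤ_19 to 1/(1 − a) = 1/(1 − 18050) = -1/18049. Expand this rational in ℤ_19: compute digits iteratively via d_i = x_i mod 19, x_{i+1} = (x_i − d_i)/19. The first 6 digits are (1, 0, 12, 2, 11, 17).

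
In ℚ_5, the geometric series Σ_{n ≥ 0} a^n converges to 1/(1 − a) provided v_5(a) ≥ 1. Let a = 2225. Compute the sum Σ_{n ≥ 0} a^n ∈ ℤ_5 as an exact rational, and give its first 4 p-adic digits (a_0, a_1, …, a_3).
Σ a^n = 1/(1 − a) = -1/2224;  first 4 digits = (1, 0, 4, 2)

v_5(a) = 2 ≥ 1, so the series converges in ℤ_5 to 1/(1 − a) = 1/(1 − 2225) = -1/2224. Expand this rational in ℤ_5: compute digits iteratively via d_i = x_i mod 5, x_{i+1} = (x_i − d_i)/5. The first 4 digits are (1, 0, 4, 2).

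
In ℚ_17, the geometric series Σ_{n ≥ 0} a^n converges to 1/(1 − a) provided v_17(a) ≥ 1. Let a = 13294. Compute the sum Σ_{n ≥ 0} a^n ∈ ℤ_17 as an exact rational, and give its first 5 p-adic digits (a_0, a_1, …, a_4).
Σ a^n = 1/(1 − a) = -1/13293;  first 5 digits = (1, 0, 12, 2, 8)

v_17(a) = 2 ≥ 1, so the series converges in ℤ_17 to 1/(1 − a) = 1/(1 − 13294) = -1/13293. Expand this rational in ℤ_17: compute digits iteratively via d_i = x_i mod 17, x_{i+1} = (x_i − d_i)/17. The first 5 digits are (1, 0, 12, 2, 8).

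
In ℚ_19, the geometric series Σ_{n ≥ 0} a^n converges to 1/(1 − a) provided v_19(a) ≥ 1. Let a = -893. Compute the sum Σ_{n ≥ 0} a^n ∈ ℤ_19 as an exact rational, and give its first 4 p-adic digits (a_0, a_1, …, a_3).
Σ a^n = 1/(1 − a) = 1/894;  first 4 digits = (1, 10, 2, 14)

v_19(a) = 1 ≥ 1, so the series converges in ℤ_19 to 1/(1 − a) = 1/(1 − (-893)) = 1/894. Expand this rational in ℤ_19: compute digits iteratively via d_i = x_i mod 19, x_{i+1} = (x_i − d_i)/19. The first 4 digits are (1, 10, 2, 14).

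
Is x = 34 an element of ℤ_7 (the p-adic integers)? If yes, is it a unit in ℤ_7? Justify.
x ∈ ℤ_7^× (unit); v_7(x) = 0

ℤ_7 = {x ∈ ℚ_7 : v_7(x) ≥ 0} and ℤ_7^× = {x ∈ ℤ_7 : v_7(x) = 0}. Here v_7(34) = v_7(num) − v_7(den) = 0; compare against these criteria.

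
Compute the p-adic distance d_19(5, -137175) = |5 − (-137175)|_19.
d_19(5, -137175) = 1/6859

Step 1 — x − y = 5 − (-137175) = 137180. Step 2 — v_19(137180) = 3 (factor: 137180 = (19^3 · 20); the sign does not affect v_p). Step 3 — |x − y|_19 = 19^{-3} = 1/6859.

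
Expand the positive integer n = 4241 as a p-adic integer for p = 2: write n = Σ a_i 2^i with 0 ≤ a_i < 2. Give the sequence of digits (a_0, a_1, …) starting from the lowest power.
(a_0, a_1, …) = (1, 0, 0, 0, 1, 0, 0, 1, 0, 0, 0, 0, 1)

Repeated division by 2 gives the digits low-to-high: 4241 = 1 + 1·2^4 + 1·2^7 + 1·2^12. Digit sequence: (1, 0, 0, 0, 1, 0, 0, 1, 0, 0, 0, 0, 1).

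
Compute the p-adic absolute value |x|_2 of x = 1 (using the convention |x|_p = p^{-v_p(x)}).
|1|_2 = 1

Step 1 — compute v_2(x) by factoring powers of 2 out of the numerator and denominator: v_2(1) = 0. Step 2 — apply |x|_p = p^{-v_p(x)} = 2^{0} = 1.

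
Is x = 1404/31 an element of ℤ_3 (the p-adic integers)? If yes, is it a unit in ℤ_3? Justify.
x ∈ ℤ_3 but not a unit; v_3(x) = 3 > 0

ℤ_3 = {x ∈ ℚ_3 : v_3(x) ≥ 0} and ℤ_3^× = {x ∈ ℤ_3 : v_3(x) = 0}. Here v_3(1404/31) = v_3(num) − v_3(den) = 3; compare against these criteria.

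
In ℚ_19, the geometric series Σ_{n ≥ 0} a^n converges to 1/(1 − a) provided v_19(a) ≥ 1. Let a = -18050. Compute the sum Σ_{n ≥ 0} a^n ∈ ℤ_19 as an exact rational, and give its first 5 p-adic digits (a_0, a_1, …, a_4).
Σ a^n = 1/(1 − a) = 1/18051;  first 5 digits = (1, 0, 7, 16, 10)

v_19(a) = 2 ≥ 1, so the series converges in ℤ_19 to 1/(1 − a) = 1/(1 − (-18050)) = 1/18051. Expand this rational in ℤ_19: compute digits iteratively via d_i = x_i mod 19, x_{i+1} = (x_i − d_i)/19. The first 5 digits are (1, 0, 7, 16, 10).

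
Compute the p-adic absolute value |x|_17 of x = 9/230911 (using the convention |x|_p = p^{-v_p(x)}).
|9/230911|_17 = 4913

Step 1 — compute v_17(x) by factoring powers of 17 out of the numerator and denominator: v_17(9/230911) = -3. Step 2 — apply |x|_p = p^{-v_p(x)} = 17^{3} = 4913.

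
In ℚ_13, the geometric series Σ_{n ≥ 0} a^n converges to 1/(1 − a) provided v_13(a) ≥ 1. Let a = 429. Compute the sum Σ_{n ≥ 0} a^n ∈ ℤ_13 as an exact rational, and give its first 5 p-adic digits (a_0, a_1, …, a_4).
Σ a^n = 1/(1 − a) = -1/428;  first 5 digits = (1, 7, 12, 10, 10)

v_13(a) = 1 ≥ 1, so the series converges in ℤ_13 to 1/(1 − a) = 1/(1 − 429) = -1/428. Expand this rational in ℤ_13: compute digits iteratively via d_i = x_i mod 13, x_{i+1} = (x_i − d_i)/13. The first 5 digits are (1, 7, 12, 10, 10).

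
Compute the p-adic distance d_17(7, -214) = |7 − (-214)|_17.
d_17(7, -214) = 1/17

Step 1 — x − y = 7 − (-214) = 221. Step 2 — v_17(221) = 1 (factor: 221 = (17^1 · 13); the sign does not affect v_p). Step 3 — |x − y|_17 = 17^{-1} = 1/17.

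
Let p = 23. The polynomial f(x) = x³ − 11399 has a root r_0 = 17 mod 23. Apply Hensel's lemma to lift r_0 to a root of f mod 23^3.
r_2 = 3398 (mod 12167)

Hensel: r_{i+1} = r_i − f(r_i)/f′(r_i) mod 23^{i+2}, where f′(x) = 3x². Iterate:
  r_0 = 17 (mod 23)
  r_1 = 224 (mod 529)
  r_2 = 3398 (mod 12167)
Final: r = 3398 with f(r) ≡ 0 mod 23^3.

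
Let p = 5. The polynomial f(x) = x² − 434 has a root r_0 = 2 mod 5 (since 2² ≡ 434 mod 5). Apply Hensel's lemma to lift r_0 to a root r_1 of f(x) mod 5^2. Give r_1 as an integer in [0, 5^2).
r_1 = 22 (mod 25)

Hensel's recurrence: r_{i+1} = r_i − f(r_i)·(f′(r_i))^{-1} mod 5^{i+2}, with f′(x) = 2x. Iterate:
  r_0 = 2 (mod 5)
  r_1 = 22 (mod 25)
Final: r_1 = 22, and one checks f(r_1) ≡ 0 mod 5^2.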